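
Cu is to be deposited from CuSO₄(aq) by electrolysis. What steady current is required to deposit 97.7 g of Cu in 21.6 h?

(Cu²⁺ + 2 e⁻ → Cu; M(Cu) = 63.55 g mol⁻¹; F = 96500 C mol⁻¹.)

3.82 A

n(Cu) = 97.7 / 63.55 = 1.537 mol.
n(e⁻) = 2 × 1.537 = 3.075 mol.
Q = n(e⁻)·F = 3.075 × 96500 = 296700 C.
I = Q/t = 296700 / 77760 s = 3.82 A.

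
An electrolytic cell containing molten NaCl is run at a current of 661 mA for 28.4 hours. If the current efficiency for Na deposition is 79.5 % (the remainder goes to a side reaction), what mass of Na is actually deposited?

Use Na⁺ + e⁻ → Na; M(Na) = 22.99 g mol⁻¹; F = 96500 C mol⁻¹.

Q = I·t = 0.6610 × 102240 = 67580 C.
n(e⁻) = 67580/96500 = 0.7003 mol; theoretically n(Na) = 0.7003/1 = 0.7003 mol, m_theo = 16.10 g.
At 79.5 % efficiency, m_actual = 0.795 × 16.10 = 12.8 g.

12.8 g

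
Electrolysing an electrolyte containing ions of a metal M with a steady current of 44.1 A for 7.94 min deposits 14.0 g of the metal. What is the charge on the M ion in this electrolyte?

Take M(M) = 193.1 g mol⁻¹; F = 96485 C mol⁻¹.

Q = I·t = 44.10 A × 476.40 s = 21010 C, so n(e⁻) = 21010/96485 = 0.2177 mol.
n(M) deposited = 14.0 / 193.1 = 0.07250 mol.
Electrons per atom = n(e⁻)/n(M) = 0.2177 / 0.07250 = 3.00 ≈ 3, so the ion is M³⁺.

+3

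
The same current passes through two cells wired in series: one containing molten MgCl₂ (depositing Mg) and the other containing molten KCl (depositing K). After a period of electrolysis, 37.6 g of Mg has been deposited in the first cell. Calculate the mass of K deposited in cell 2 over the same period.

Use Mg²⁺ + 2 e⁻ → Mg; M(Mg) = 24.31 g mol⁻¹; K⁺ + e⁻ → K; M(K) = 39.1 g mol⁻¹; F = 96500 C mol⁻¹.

n(Mg) = 37.6 / 24.31 = 1.547 mol.
Since Mg²⁺ + 2 e⁻ → Mg, n(e⁻) passed = 2 × 1.547 = 3.093 mol.
Cells in series carry the same charge, so the same 3.093 mol of electrons passes through cell 2.
K⁺ + e⁻ → K, so n(K) = 3.093 / 1 = 3.093 mol.
m(K) = 3.093 × 39.1 = 121 g.

121 g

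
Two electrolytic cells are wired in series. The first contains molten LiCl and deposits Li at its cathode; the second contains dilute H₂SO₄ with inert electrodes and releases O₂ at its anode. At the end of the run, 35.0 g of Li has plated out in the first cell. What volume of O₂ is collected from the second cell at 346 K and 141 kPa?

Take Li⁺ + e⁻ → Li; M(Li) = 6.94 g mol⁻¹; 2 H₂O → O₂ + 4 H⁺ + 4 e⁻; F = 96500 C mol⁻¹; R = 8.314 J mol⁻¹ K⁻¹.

25.7 L

n(Li) = 35.0 / 6.94 = 5.043 mol, so n(e⁻) = 1 × 5.043 = 5.043 mol.
The cells are in series, so the same 5.043 mol of electrons passes through the second cell.
2 H₂O → O₂ + 4 H⁺ + 4 e⁻ — 4 mol e⁻ per mol O₂, so n(O₂) = 5.043/4 = 1.261 mol.
V = nRT/P = (1.261 × 8.314 × 346) / (141 × 10³) = 0.0257 m³ = 25.7 L.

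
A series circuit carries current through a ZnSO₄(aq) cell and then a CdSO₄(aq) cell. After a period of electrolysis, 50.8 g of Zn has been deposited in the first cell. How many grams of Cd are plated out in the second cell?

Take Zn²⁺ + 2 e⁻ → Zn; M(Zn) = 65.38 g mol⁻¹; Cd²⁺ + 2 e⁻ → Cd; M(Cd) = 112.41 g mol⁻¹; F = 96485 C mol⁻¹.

87.3 g

n(Zn) = 50.8 / 65.38 = 0.7770 mol.
Since Zn²⁺ + 2 e⁻ → Zn, n(e⁻) passed = 2 × 0.7770 = 1.554 mol.
Cells in series carry the same charge, so the same 1.554 mol of electrons passes through cell 2.
Cd²⁺ + 2 e⁻ → Cd, so n(Cd) = 1.554 / 2 = 0.7770 mol.
m(Cd) = 0.7770 × 112.41 = 87.3 g.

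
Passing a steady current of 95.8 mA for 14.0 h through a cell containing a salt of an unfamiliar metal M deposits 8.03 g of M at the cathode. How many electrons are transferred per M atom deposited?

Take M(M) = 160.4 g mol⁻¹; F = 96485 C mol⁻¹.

Q = I·t = 0.09580 A × 50400 s = 4828 C, so n(e⁻) = 4828/96485 = 0.05004 mol.
n(M) deposited = 8.03 / 160.4 = 0.05006 mol.
Electrons per atom = n(e⁻)/n(M) = 0.05004 / 0.05006 = 1.00 ≈ 1, so the ion is M⁺.

1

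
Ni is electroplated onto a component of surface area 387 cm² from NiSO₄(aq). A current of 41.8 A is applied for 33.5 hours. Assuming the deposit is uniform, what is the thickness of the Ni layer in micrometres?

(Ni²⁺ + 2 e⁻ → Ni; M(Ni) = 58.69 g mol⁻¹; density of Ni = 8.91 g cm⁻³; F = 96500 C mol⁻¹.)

4450 μm

Q = I·t = 41.80 × 120600 = 5041000 C; n(e⁻) = 52.24 mol.
n(Ni) = n(e⁻)/2 = 26.12 mol, so m = 26.12 × 58.69 = 1533 g.
Volume = m/ρ = 1533 / 8.91 = 172.0 cm³.
Thickness = V/A = 172.0 / 387 = 0.445 cm = 4450 μm.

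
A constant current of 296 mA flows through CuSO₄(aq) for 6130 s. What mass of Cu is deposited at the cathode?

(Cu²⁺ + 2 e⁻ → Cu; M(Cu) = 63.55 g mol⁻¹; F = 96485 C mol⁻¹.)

0.598 g

Q = I·t = 0.2960 A × 6130.0 s = 1814 C.
n(e⁻) = Q/F = 1814 / 96485 = 0.01881 mol.
Cu²⁺ + 2 e⁻ → Cu, so n(Cu) = n(e⁻)/2 = 0.009403 mol.
m = n·M = 0.009403 × 63.55 = 0.598 g.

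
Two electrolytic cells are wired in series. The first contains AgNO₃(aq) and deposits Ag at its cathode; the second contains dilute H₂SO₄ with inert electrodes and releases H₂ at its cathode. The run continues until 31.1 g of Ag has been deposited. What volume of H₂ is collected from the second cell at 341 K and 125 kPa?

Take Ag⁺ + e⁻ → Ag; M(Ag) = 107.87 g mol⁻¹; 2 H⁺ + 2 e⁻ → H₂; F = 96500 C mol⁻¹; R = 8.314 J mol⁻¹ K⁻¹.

n(Ag) = 31.1 / 107.87 = 0.2883 mol, so n(e⁻) = 1 × 0.2883 = 0.2883 mol.
The cells are in series, so the same 0.2883 mol of electrons passes through the second cell.
2 H⁺ + 2 e⁻ → H₂ — 2 mol e⁻ per mol H₂, so n(H₂) = 0.2883/2 = 0.1442 mol.
V = nRT/P = (0.1442 × 8.314 × 341) / (125 × 10³) = 0.00327 m³ = 3.27 L.

3.27 L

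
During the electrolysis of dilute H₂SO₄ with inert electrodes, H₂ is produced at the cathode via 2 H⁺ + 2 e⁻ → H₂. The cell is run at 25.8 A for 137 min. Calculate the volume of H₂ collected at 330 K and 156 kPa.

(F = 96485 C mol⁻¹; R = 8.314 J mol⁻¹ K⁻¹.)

19.3 L

Q = I·t = 25.80 A × 8220.0 s = 212100 C.
n(e⁻) = Q/F = 212100 / 96485 = 2.198 mol.
2 electrons are transferred per H₂ molecule, so n(H₂) = 2.198 / 2 = 1.099 mol.
V = nRT/P = (1.099 × 8.314 × 330) / (156 × 10³ Pa) = 0.0193 m³ = 19.3 L.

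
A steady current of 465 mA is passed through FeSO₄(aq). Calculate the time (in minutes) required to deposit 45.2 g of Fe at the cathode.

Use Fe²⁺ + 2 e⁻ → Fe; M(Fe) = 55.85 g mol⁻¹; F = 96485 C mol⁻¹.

5600 min

n(Fe) = m/M = 45.2 / 55.85 = 0.8093 mol.
Each Fe atom requires 2 electrons, so n(e⁻) = 2 × 0.8093 = 1.619 mol.
Q = n(e⁻)·F = 1.619 × 96485 = 156200 C.
t = Q/I = 156200 / 0.4650 A = 335900 s = 5600 min.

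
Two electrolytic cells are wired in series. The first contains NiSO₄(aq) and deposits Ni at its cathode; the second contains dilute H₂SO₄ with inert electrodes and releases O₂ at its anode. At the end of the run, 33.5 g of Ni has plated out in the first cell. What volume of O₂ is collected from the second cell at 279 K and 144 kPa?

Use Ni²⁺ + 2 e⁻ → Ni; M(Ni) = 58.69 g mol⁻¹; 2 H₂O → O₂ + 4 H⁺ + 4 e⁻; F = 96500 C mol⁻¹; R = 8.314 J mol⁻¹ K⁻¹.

4.60 L

n(Ni) = 33.5 / 58.69 = 0.5708 mol, so n(e⁻) = 2 × 0.5708 = 1.142 mol.
The cells are in series, so the same 1.142 mol of electrons passes through the second cell.
2 H₂O → O₂ + 4 H⁺ + 4 e⁻ — 4 mol e⁻ per mol O₂, so n(O₂) = 1.142/4 = 0.2854 mol.
V = nRT/P = (0.2854 × 8.314 × 279) / (144 × 10³) = 0.00460 m³ = 4.60 L.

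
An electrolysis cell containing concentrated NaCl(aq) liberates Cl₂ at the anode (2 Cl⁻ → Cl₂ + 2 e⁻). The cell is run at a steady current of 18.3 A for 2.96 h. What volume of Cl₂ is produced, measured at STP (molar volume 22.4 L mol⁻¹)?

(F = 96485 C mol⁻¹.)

22.6 L

Q = I·t = 18.30 A × 10656 s = 195000 C.
n(e⁻) = Q/F = 195000 / 96485 = 2.021 mol.
2 electrons are transferred per Cl₂ molecule, so n(Cl₂) = 2.021 / 2 = 1.011 mol.
V = n × V_m = 1.011 × 22.4 = 22.6 L.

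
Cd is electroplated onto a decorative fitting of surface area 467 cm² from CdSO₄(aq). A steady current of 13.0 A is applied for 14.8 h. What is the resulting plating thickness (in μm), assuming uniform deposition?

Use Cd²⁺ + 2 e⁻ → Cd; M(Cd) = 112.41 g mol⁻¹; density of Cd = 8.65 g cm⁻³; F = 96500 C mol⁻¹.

Q = I·t = 13.00 × 53280 = 692600 C; n(e⁻) = 7.178 mol.
n(Cd) = n(e⁻)/2 = 3.589 mol, so m = 3.589 × 112.41 = 403.4 g.
Volume = m/ρ = 403.4 / 8.65 = 46.64 cm³.
Thickness = V/A = 46.64 / 467 = 0.0999 cm = 999 μm.

999 μm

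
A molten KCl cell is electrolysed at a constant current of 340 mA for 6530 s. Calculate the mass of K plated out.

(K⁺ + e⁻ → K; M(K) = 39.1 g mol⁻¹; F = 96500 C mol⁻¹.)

0.900 g

Q = I·t = 0.3400 A × 6530.0 s = 2220 C.
n(e⁻) = Q/F = 2220 / 96500 = 0.02301 mol.
K⁺ + e⁻ → K, so n(K) = n(e⁻)/1 = 0.02301 mol.
m = n·M = 0.02301 × 39.1 = 0.900 g.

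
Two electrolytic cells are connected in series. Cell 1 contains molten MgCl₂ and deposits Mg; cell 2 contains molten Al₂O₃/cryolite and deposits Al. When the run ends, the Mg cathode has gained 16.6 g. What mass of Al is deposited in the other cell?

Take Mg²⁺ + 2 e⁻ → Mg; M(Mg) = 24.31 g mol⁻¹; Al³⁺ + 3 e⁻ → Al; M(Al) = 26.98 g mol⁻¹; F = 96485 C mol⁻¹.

n(Mg) = 16.6 / 24.31 = 0.6828 mol.
Since Mg²⁺ + 2 e⁻ → Mg, n(e⁻) passed = 2 × 0.6828 = 1.366 mol.
Cells in series carry the same charge, so the same 1.366 mol of electrons passes through cell 2.
Al³⁺ + 3 e⁻ → Al, so n(Al) = 1.366 / 3 = 0.4552 mol.
m(Al) = 0.4552 × 26.98 = 12.3 g.

12.3 g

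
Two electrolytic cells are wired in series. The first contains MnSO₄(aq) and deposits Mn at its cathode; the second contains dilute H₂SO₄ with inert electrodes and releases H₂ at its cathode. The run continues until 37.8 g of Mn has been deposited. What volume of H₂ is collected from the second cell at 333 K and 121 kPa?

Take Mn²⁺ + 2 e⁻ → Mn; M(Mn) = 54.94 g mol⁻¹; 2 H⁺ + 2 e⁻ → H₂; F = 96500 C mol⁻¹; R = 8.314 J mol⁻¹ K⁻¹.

15.7 L

n(Mn) = 37.8 / 54.94 = 0.6880 mol, so n(e⁻) = 2 × 0.6880 = 1.376 mol.
The cells are in series, so the same 1.376 mol of electrons passes through the second cell.
2 H⁺ + 2 e⁻ → H₂ — 2 mol e⁻ per mol H₂, so n(H₂) = 1.376/2 = 0.6880 mol.
V = nRT/P = (0.6880 × 8.314 × 333) / (121 × 10³) = 0.0157 m³ = 15.7 L.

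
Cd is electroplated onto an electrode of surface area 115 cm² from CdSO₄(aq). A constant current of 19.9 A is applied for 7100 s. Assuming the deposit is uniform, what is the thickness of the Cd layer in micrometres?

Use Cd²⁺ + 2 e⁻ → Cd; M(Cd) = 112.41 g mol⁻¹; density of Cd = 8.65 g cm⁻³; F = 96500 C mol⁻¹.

827 μm

Q = I·t = 19.90 × 7100.0 = 141300 C; n(e⁻) = 1.464 mol.
n(Cd) = n(e⁻)/2 = 0.7321 mol, so m = 0.7321 × 112.41 = 82.29 g.
Volume = m/ρ = 82.29 / 8.65 = 9.514 cm³.
Thickness = V/A = 9.514 / 115 = 0.0827 cm = 827 μm.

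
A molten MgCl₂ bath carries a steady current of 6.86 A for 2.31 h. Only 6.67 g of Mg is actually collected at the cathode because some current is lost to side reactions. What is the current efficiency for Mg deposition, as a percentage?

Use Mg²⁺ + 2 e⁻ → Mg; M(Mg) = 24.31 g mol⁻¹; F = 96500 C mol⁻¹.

Q = I·t = 6.860 × 8316.0 = 57050 C; n(e⁻) = 57050/96500 = 0.5912 mol.
Theoretical n(Mg) = n(e⁻)/2 = 0.2956 mol, i.e. m_theo = 0.2956 × 24.31 = 7.186 g.
Efficiency = m_actual / m_theo = 6.67 / 7.186 = 92.8 %.

92.8 %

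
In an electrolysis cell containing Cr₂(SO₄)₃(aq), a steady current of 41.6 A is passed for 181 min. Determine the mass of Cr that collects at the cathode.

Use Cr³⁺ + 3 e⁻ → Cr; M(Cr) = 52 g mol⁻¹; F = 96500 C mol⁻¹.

81.1 g

Q = I·t = 41.60 A × 10860 s = 451800 C.
n(e⁻) = Q/F = 451800 / 96500 = 4.682 mol.
Cr³⁺ + 3 e⁻ → Cr, so n(Cr) = n(e⁻)/3 = 1.561 mol.
m = n·M = 1.561 × 52 = 81.1 g.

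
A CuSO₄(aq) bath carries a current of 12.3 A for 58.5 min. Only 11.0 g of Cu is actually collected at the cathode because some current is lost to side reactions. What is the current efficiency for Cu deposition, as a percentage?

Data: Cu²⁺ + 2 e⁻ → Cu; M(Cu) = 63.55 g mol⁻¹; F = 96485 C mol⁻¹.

Q = I·t = 12.30 × 3510.0 = 43170 C; n(e⁻) = 43170/96485 = 0.4475 mol.
Theoretical n(Cu) = n(e⁻)/2 = 0.2237 mol, i.e. m_theo = 0.2237 × 63.55 = 14.22 g.
Efficiency = m_actual / m_theo = 11.0 / 14.22 = 77.4 %.

77.4 %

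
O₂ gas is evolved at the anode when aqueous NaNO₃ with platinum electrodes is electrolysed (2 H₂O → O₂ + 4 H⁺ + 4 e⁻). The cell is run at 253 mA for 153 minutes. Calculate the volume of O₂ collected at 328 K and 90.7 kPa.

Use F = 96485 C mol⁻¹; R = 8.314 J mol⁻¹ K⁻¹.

Q = I·t = 0.2530 A × 9180.0 s = 2323 C.
n(e⁻) = Q/F = 2323 / 96485 = 0.02407 mol.
4 electrons are transferred per O₂ molecule, so n(O₂) = 0.02407 / 4 = 0.006018 mol.
V = nRT/P = (0.006018 × 8.314 × 328) / (90.7 × 10³ Pa) = 1.81 × 10⁻⁴ m³ = 0.181 L.

0.181 L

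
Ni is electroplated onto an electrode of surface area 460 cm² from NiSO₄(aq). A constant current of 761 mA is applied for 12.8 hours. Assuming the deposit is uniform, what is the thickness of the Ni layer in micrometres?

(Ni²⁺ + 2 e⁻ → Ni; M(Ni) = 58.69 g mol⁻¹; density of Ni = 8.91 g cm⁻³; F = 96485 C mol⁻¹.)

Q = I·t = 0.7610 × 46080 = 35070 C; n(e⁻) = 0.3634 mol.
n(Ni) = n(e⁻)/2 = 0.1817 mol, so m = 0.1817 × 58.69 = 10.67 g.
Volume = m/ρ = 10.67 / 8.91 = 1.197 cm³.
Thickness = V/A = 1.197 / 460 = 0.00260 cm = 26.0 μm.

26.0 μm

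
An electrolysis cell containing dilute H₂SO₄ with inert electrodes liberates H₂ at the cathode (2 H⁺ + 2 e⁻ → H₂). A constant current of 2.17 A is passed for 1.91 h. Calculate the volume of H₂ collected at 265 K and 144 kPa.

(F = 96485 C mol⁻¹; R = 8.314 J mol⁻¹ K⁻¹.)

1.18 L

Q = I·t = 2.170 A × 6876.0 s = 14920 C.
n(e⁻) = Q/F = 14920 / 96485 = 0.1546 mol.
2 electrons are transferred per H₂ molecule, so n(H₂) = 0.1546 / 2 = 0.07732 mol.
V = nRT/P = (0.07732 × 8.314 × 265) / (144 × 10³ Pa) = 0.00118 m³ = 1.18 L.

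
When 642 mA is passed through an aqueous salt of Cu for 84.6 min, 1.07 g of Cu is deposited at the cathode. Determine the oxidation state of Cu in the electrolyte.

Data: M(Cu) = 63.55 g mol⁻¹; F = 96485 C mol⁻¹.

Q = I·t = 0.6420 A × 5076.0 s = 3259 C, so n(e⁻) = 3259/96485 = 0.03378 mol.
n(Cu) deposited = 1.07 / 63.55 = 0.01684 mol.
Electrons per atom = n(e⁻)/n(Cu) = 0.03378 / 0.01684 = 2.01 ≈ 2, so the ion is Cu²⁺.

+2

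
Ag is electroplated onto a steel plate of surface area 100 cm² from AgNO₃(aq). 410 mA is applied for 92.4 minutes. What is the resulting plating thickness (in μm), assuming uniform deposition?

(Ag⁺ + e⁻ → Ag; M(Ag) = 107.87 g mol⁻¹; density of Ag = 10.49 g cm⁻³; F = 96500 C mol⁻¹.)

Q = I·t = 0.4100 × 5544.0 = 2273 C; n(e⁻) = 0.02355 mol.
n(Ag) = n(e⁻)/1 = 0.02355 mol, so m = 0.02355 × 107.87 = 2.541 g.
Volume = m/ρ = 2.541 / 10.49 = 0.2422 cm³.
Thickness = V/A = 0.2422 / 100 = 0.00242 cm = 24.2 μm.

24.2 μm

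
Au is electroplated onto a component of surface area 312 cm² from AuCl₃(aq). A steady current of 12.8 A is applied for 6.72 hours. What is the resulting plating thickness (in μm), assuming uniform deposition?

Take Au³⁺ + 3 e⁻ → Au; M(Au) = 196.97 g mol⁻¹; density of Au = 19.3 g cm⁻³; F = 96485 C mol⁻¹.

Q = I·t = 12.80 × 24192 = 309700 C; n(e⁻) = 3.209 mol.
n(Au) = n(e⁻)/3 = 1.070 mol, so m = 1.070 × 196.97 = 210.7 g.
Volume = m/ρ = 210.7 / 19.3 = 10.92 cm³.
Thickness = V/A = 10.92 / 312 = 0.0350 cm = 350 μm.

350 μm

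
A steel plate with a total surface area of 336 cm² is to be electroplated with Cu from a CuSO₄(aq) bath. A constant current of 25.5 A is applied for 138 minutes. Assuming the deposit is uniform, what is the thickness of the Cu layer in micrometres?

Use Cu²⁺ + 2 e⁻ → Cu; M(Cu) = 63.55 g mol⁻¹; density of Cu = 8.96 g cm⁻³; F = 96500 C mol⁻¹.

231 μm

Q = I·t = 25.50 × 8280.0 = 211100 C; n(e⁻) = 2.188 mol.
n(Cu) = n(e⁻)/2 = 1.094 mol, so m = 1.094 × 63.55 = 69.52 g.
Volume = m/ρ = 69.52 / 8.96 = 7.759 cm³.
Thickness = V/A = 7.759 / 336 = 0.0231 cm = 231 μm.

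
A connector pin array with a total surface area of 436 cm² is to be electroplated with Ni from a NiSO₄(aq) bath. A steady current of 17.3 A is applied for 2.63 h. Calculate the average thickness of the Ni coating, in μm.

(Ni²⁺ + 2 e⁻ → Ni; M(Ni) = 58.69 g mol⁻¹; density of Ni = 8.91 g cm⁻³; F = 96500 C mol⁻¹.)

128 μm

Q = I·t = 17.30 × 9468.0 = 163800 C; n(e⁻) = 1.697 mol.
n(Ni) = n(e⁻)/2 = 0.8487 mol, so m = 0.8487 × 58.69 = 49.81 g.
Volume = m/ρ = 49.81 / 8.91 = 5.590 cm³.
Thickness = V/A = 5.590 / 436 = 0.0128 cm = 128 μm.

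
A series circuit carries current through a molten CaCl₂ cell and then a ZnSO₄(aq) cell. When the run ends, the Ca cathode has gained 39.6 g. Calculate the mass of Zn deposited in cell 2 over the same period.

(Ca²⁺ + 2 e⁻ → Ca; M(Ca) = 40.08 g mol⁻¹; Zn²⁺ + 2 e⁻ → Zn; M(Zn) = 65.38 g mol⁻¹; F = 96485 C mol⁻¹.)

64.6 g

n(Ca) = 39.6 / 40.08 = 0.9880 mol.
Since Ca²⁺ + 2 e⁻ → Ca, n(e⁻) passed = 2 × 0.9880 = 1.976 mol.
Cells in series carry the same charge, so the same 1.976 mol of electrons passes through cell 2.
Zn²⁺ + 2 e⁻ → Zn, so n(Zn) = 1.976 / 2 = 0.9880 mol.
m(Zn) = 0.9880 × 65.38 = 64.6 g.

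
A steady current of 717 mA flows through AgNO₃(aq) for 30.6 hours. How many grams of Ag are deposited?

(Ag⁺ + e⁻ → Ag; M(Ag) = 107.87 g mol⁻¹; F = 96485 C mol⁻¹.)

88.3 g

Q = I·t = 0.7170 A × 110160 s = 78980 C.
n(e⁻) = Q/F = 78980 / 96485 = 0.8186 mol.
Ag⁺ + e⁻ → Ag, so n(Ag) = n(e⁻)/1 = 0.8186 mol.
m = n·M = 0.8186 × 107.87 = 88.3 g.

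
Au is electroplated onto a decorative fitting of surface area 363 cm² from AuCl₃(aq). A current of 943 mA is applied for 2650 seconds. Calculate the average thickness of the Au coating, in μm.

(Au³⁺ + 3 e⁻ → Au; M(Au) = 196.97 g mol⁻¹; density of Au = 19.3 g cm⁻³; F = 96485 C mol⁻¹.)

Q = I·t = 0.9430 × 2650.0 = 2499 C; n(e⁻) = 0.02590 mol.
n(Au) = n(e⁻)/3 = 0.008633 mol, so m = 0.008633 × 196.97 = 1.700 g.
Volume = m/ρ = 1.700 / 19.3 = 0.08811 cm³.
Thickness = V/A = 0.08811 / 363 = 2.43 × 10⁻⁴ cm = 2.43 μm.

2.43 μm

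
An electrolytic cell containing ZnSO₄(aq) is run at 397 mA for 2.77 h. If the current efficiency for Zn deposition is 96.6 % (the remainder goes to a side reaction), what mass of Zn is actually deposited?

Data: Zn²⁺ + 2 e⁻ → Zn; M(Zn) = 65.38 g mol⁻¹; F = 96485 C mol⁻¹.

Q = I·t = 0.3970 × 9972.0 = 3959 C.
n(e⁻) = 3959/96485 = 0.04103 mol; theoretically n(Zn) = 0.04103/2 = 0.02052 mol, m_theo = 1.341 g.
At 96.6 % efficiency, m_actual = 0.966 × 1.341 = 1.30 g.

1.30 g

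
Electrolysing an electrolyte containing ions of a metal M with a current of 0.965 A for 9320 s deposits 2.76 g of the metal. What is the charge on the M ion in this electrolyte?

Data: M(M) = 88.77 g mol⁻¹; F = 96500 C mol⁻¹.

+3

Q = I·t = 0.9650 A × 9320.0 s = 8994 C, so n(e⁻) = 8994/96500 = 0.09320 mol.
n(M) deposited = 2.76 / 88.77 = 0.03109 mol.
Electrons per atom = n(e⁻)/n(M) = 0.09320 / 0.03109 = 3.00 ≈ 3, so the ion is M³⁺.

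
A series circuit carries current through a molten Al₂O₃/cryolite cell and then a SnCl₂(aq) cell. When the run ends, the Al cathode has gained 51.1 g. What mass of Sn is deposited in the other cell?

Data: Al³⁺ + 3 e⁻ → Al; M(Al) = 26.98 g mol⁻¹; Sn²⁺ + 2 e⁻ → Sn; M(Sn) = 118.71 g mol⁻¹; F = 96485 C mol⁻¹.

337 g

n(Al) = 51.1 / 26.98 = 1.894 mol.
Since Al³⁺ + 3 e⁻ → Al, n(e⁻) passed = 3 × 1.894 = 5.682 mol.
Cells in series carry the same charge, so the same 5.682 mol of electrons passes through cell 2.
Sn²⁺ + 2 e⁻ → Sn, so n(Sn) = 5.682 / 2 = 2.841 mol.
m(Sn) = 2.841 × 118.71 = 337 g.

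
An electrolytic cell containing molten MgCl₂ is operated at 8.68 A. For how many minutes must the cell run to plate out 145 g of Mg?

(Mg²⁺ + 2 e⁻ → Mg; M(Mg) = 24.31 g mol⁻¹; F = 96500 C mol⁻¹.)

2210 min

n(Mg) = m/M = 145 / 24.31 = 5.965 mol.
Each Mg atom requires 2 electrons, so n(e⁻) = 2 × 5.965 = 11.93 mol.
Q = n(e⁻)·F = 11.93 × 96500 = 1151000 C.
t = Q/I = 1151000 / 8.680 A = 132600 s = 2210 min.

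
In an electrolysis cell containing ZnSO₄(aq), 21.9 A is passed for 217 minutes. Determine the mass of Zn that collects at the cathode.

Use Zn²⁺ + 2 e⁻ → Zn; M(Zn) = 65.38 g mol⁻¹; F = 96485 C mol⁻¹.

96.6 g

Q = I·t = 21.90 A × 13020 s = 285100 C.
n(e⁻) = Q/F = 285100 / 96485 = 2.955 mol.
Zn²⁺ + 2 e⁻ → Zn, so n(Zn) = n(e⁻)/2 = 1.478 mol.
m = n·M = 1.478 × 65.38 = 96.6 g.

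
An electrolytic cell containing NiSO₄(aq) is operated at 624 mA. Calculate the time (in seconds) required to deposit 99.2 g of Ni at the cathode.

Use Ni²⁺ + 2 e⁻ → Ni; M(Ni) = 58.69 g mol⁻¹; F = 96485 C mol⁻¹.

n(Ni) = m/M = 99.2 / 58.69 = 1.690 mol.
Each Ni atom requires 2 electrons, so n(e⁻) = 2 × 1.690 = 3.380 mol.
Q = n(e⁻)·F = 3.380 × 96485 = 326200 C.
t = Q/I = 326200 / 0.6240 A = 522700 s.

5.23 × 10⁵ s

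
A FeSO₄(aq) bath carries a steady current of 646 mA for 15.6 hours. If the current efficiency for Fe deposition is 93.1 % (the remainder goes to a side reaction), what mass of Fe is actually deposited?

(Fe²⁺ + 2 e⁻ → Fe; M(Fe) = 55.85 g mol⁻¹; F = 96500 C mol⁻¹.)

Q = I·t = 0.6460 × 56160 = 36280 C.
n(e⁻) = 36280/96500 = 0.3760 mol; theoretically n(Fe) = 0.3760/2 = 0.1880 mol, m_theo = 10.50 g.
At 93.1 % efficiency, m_actual = 0.931 × 10.50 = 9.77 g.

9.77 g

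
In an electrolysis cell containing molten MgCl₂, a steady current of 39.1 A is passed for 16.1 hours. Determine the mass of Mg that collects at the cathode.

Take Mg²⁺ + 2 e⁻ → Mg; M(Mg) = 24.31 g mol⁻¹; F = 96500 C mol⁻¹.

285 g

Q = I·t = 39.10 A × 57960 s = 2266000 C.
n(e⁻) = Q/F = 2266000 / 96500 = 23.48 mol.
Mg²⁺ + 2 e⁻ → Mg, so n(Mg) = n(e⁻)/2 = 11.74 mol.
m = n·M = 11.74 × 24.31 = 285 g.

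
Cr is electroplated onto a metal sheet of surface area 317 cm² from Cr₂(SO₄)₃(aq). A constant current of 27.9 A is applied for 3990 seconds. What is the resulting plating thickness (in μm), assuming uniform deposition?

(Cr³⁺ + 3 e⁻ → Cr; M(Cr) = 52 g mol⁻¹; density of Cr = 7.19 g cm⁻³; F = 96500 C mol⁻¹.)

Q = I·t = 27.90 × 3990.0 = 111300 C; n(e⁻) = 1.154 mol.
n(Cr) = n(e⁻)/3 = 0.3845 mol, so m = 0.3845 × 52 = 20.00 g.
Volume = m/ρ = 20.00 / 7.19 = 2.781 cm³.
Thickness = V/A = 2.781 / 317 = 0.00877 cm = 87.7 μm.

87.7 μm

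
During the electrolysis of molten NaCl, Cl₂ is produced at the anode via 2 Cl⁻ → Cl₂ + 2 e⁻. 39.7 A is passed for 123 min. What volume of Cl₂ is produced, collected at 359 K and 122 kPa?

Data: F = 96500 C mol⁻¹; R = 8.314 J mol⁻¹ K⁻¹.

Q = I·t = 39.70 A × 7380.0 s = 293000 C.
n(e⁻) = Q/F = 293000 / 96500 = 3.036 mol.
2 electrons are transferred per Cl₂ molecule, so n(Cl₂) = 3.036 / 2 = 1.518 mol.
V = nRT/P = (1.518 × 8.314 × 359) / (122 × 10³ Pa) = 0.0371 m³ = 37.1 L.

37.1 L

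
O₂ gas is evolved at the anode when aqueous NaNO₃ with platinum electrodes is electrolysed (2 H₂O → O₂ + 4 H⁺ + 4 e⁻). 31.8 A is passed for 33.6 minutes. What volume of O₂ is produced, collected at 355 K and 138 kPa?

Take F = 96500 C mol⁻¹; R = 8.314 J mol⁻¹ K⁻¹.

3.55 L

Q = I·t = 31.80 A × 2016.0 s = 64110 C.
n(e⁻) = Q/F = 64110 / 96500 = 0.6643 mol.
4 electrons are transferred per O₂ molecule, so n(O₂) = 0.6643 / 4 = 0.1661 mol.
V = nRT/P = (0.1661 × 8.314 × 355) / (138 × 10³ Pa) = 0.00355 m³ = 3.55 L.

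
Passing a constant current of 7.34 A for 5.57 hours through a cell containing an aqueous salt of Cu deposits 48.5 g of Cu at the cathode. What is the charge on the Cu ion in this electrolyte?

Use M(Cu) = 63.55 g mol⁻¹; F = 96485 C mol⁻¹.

+2

Q = I·t = 7.340 A × 20052 s = 147200 C, so n(e⁻) = 147200/96485 = 1.525 mol.
n(Cu) deposited = 48.5 / 63.55 = 0.7632 mol.
Electrons per atom = n(e⁻)/n(Cu) = 1.525 / 0.7632 = 2.00 ≈ 2, so the ion is Cu²⁺.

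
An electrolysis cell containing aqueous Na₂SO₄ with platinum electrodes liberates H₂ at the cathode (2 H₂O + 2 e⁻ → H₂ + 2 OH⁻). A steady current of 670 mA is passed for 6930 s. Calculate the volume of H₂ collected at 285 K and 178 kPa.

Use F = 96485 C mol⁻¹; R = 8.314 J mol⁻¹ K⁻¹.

Q = I·t = 0.6700 A × 6930.0 s = 4643 C.
n(e⁻) = Q/F = 4643 / 96485 = 0.04812 mol.
2 electrons are transferred per H₂ molecule, so n(H₂) = 0.04812 / 2 = 0.02406 mol.
V = nRT/P = (0.02406 × 8.314 × 285) / (178 × 10³ Pa) = 3.20 × 10⁻⁴ m³ = 0.320 L.

0.320 L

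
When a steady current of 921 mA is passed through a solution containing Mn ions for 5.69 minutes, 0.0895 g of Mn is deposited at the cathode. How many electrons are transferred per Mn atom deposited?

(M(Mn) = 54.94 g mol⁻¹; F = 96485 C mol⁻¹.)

2

Q = I·t = 0.9210 A × 341.40 s = 314.4 C, so n(e⁻) = 314.4/96485 = 0.003259 mol.
n(Mn) deposited = 0.0895 / 54.94 = 0.001629 mol.
Electrons per atom = n(e⁻)/n(Mn) = 0.003259 / 0.001629 = 2.00 ≈ 2, so the ion is Mn²⁺.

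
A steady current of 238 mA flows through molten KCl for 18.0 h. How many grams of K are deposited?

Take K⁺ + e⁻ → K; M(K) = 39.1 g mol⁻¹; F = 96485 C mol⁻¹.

6.25 g

Q = I·t = 0.2380 A × 64800 s = 15420 C.
n(e⁻) = Q/F = 15420 / 96485 = 0.1598 mol.
K⁺ + e⁻ → K, so n(K) = n(e⁻)/1 = 0.1598 mol.
m = n·M = 0.1598 × 39.1 = 6.25 g.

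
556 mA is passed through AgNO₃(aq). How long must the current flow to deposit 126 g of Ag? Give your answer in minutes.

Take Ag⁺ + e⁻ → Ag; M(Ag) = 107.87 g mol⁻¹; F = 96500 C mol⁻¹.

n(Ag) = m/M = 126 / 107.87 = 1.168 mol.
Each Ag atom requires 1 electron, so n(e⁻) = 1 × 1.168 = 1.168 mol.
Q = n(e⁻)·F = 1.168 × 96500 = 112700 C.
t = Q/I = 112700 / 0.5560 A = 202700 s = 3380 min.

3380 min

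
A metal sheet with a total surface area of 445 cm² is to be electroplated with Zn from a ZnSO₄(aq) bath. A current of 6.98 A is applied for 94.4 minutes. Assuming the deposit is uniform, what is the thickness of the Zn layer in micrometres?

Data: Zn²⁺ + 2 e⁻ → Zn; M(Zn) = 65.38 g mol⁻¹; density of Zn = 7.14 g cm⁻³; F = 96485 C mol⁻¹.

42.2 μm

Q = I·t = 6.980 × 5664.0 = 39530 C; n(e⁻) = 0.4097 mol.
n(Zn) = n(e⁻)/2 = 0.2049 mol, so m = 0.2049 × 65.38 = 13.39 g.
Volume = m/ρ = 13.39 / 7.14 = 1.876 cm³.
Thickness = V/A = 1.876 / 445 = 0.00422 cm = 42.2 μm.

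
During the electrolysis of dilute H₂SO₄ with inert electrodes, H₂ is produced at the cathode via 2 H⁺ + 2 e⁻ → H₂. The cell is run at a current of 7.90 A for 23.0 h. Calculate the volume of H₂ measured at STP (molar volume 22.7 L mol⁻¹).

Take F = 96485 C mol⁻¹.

76.9 L

Q = I·t = 7.900 A × 82800 s = 654100 C.
n(e⁻) = Q/F = 654100 / 96485 = 6.779 mol.
2 electrons are transferred per H₂ molecule, so n(H₂) = 6.779 / 2 = 3.390 mol.
V = n × V_m = 3.390 × 22.7 = 76.9 L.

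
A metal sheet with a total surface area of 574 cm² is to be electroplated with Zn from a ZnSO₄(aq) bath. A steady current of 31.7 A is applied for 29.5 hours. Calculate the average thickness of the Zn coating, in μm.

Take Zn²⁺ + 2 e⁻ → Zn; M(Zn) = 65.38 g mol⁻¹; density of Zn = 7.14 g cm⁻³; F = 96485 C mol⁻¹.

Q = I·t = 31.70 × 106200 = 3367000 C; n(e⁻) = 34.89 mol.
n(Zn) = n(e⁻)/2 = 17.45 mol, so m = 17.45 × 65.38 = 1141 g.
Volume = m/ρ = 1141 / 7.14 = 159.7 cm³.
Thickness = V/A = 159.7 / 574 = 0.278 cm = 2780 μm.

2780 μm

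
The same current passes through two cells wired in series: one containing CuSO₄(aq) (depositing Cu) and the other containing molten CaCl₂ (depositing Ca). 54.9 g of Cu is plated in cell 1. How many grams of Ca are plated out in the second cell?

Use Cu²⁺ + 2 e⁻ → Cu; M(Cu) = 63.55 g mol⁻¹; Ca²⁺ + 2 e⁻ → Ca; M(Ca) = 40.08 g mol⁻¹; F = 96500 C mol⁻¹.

34.6 g

n(Cu) = 54.9 / 63.55 = 0.8639 mol.
Since Cu²⁺ + 2 e⁻ → Cu, n(e⁻) passed = 2 × 0.8639 = 1.728 mol.
Cells in series carry the same charge, so the same 1.728 mol of electrons passes through cell 2.
Ca²⁺ + 2 e⁻ → Ca, so n(Ca) = 1.728 / 2 = 0.8639 mol.
m(Ca) = 0.8639 × 40.08 = 34.6 g.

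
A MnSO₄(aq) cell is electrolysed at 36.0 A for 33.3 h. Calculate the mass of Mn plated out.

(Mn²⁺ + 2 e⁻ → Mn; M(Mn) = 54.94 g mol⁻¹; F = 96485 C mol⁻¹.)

Q = I·t = 36.00 A × 119880 s = 4316000 C.
n(e⁻) = Q/F = 4316000 / 96485 = 44.73 mol.
Mn²⁺ + 2 e⁻ → Mn, so n(Mn) = n(e⁻)/2 = 22.36 mol.
m = n·M = 22.36 × 54.94 = 1230 g.

1230 g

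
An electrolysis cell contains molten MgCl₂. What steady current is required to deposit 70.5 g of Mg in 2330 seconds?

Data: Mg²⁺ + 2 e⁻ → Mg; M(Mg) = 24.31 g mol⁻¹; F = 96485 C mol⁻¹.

240 A

n(Mg) = 70.5 / 24.31 = 2.900 mol.
n(e⁻) = 2 × 2.900 = 5.800 mol.
Q = n(e⁻)·F = 5.800 × 96485 = 559600 C.
I = Q/t = 559600 / 2330.0 s = 240 A.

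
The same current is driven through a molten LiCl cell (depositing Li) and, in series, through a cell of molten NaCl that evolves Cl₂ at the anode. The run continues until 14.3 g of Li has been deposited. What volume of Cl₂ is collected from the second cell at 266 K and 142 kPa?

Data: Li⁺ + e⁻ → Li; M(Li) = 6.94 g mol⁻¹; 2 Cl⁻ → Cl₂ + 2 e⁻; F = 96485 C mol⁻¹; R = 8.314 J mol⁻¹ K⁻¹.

n(Li) = 14.3 / 6.94 = 2.061 mol, so n(e⁻) = 1 × 2.061 = 2.061 mol.
The cells are in series, so the same 2.061 mol of electrons passes through the second cell.
2 Cl⁻ → Cl₂ + 2 e⁻ — 2 mol e⁻ per mol Cl₂, so n(Cl₂) = 2.061/2 = 1.030 mol.
V = nRT/P = (1.030 × 8.314 × 266) / (142 × 10³) = 0.0160 m³ = 16.0 L.

16.0 L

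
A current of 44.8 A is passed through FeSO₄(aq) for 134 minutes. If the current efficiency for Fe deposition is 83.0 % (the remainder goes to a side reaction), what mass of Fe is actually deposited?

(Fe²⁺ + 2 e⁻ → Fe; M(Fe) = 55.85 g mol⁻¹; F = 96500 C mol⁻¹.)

86.5 g

Q = I·t = 44.80 × 8040.0 = 360200 C.
n(e⁻) = 360200/96500 = 3.733 mol; theoretically n(Fe) = 3.733/2 = 1.866 mol, m_theo = 104.2 g.
At 83.0 % efficiency, m_actual = 0.830 × 104.2 = 86.5 g.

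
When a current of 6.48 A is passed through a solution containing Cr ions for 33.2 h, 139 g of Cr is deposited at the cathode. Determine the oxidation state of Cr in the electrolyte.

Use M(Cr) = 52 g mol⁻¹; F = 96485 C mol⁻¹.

+3

Q = I·t = 6.480 A × 119520 s = 774500 C, so n(e⁻) = 774500/96485 = 8.027 mol.
n(Cr) deposited = 139 / 52 = 2.673 mol.
Electrons per atom = n(e⁻)/n(Cr) = 8.027 / 2.673 = 3.00 ≈ 3, so the ion is Cr³⁺.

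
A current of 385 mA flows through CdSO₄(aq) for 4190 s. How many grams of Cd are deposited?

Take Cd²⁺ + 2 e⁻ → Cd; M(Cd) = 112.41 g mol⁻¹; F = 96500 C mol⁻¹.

Q = I·t = 0.3850 A × 4190.0 s = 1613 C.
n(e⁻) = Q/F = 1613 / 96500 = 0.01672 mol.
Cd²⁺ + 2 e⁻ → Cd, so n(Cd) = n(e⁻)/2 = 0.008358 mol.
m = n·M = 0.008358 × 112.41 = 0.940 g.

0.940 g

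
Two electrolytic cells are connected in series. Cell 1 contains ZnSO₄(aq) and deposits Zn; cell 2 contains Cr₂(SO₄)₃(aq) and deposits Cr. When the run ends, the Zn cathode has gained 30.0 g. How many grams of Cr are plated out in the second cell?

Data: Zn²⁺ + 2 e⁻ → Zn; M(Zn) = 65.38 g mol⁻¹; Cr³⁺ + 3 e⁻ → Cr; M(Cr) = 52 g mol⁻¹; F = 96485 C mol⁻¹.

15.9 g

n(Zn) = 30.0 / 65.38 = 0.4589 mol.
Since Zn²⁺ + 2 e⁻ → Zn, n(e⁻) passed = 2 × 0.4589 = 0.9177 mol.
Cells in series carry the same charge, so the same 0.9177 mol of electrons passes through cell 2.
Cr³⁺ + 3 e⁻ → Cr, so n(Cr) = 0.9177 / 3 = 0.3059 mol.
m(Cr) = 0.3059 × 52 = 15.9 g.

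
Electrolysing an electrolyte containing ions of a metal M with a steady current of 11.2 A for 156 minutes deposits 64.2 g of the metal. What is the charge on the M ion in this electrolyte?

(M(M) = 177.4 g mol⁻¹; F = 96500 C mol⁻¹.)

+3

Q = I·t = 11.20 A × 9360.0 s = 104800 C, so n(e⁻) = 104800/96500 = 1.086 mol.
n(M) deposited = 64.2 / 177.4 = 0.3619 mol.
Electrons per atom = n(e⁻)/n(M) = 1.086 / 0.3619 = 3.00 ≈ 3, so the ion is M³⁺.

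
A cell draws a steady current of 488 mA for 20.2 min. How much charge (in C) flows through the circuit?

591 C

Q = I·t = 0.4880 A × 1212.0 s = 591 C.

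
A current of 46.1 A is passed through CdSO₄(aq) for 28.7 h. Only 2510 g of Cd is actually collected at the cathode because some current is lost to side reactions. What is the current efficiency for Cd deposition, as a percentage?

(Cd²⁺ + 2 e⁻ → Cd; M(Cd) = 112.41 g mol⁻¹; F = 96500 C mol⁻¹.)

90.5 %

Q = I·t = 46.10 × 103320 = 4763000 C; n(e⁻) = 4763000/96500 = 49.36 mol.
Theoretical n(Cd) = n(e⁻)/2 = 24.68 mol, i.e. m_theo = 24.68 × 112.41 = 2774 g.
Efficiency = m_actual / m_theo = 2510 / 2774 = 90.5 %.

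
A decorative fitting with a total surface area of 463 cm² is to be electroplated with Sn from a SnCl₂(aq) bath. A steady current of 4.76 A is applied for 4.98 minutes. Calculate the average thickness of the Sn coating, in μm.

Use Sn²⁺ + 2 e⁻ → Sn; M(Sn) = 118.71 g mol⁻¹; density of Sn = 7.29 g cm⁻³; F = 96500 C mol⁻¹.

2.59 μm

Q = I·t = 4.760 × 298.80 = 1422 C; n(e⁻) = 0.01474 mol.
n(Sn) = n(e⁻)/2 = 0.007369 mol, so m = 0.007369 × 118.71 = 0.8748 g.
Volume = m/ρ = 0.8748 / 7.29 = 0.1200 cm³.
Thickness = V/A = 0.1200 / 463 = 2.59 × 10⁻⁴ cm = 2.59 μm.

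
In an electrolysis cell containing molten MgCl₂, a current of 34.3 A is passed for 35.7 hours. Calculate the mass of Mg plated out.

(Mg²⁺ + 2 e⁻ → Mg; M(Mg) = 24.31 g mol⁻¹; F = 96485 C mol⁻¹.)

555 g

Q = I·t = 34.30 A × 128520 s = 4408000 C.
n(e⁻) = Q/F = 4408000 / 96485 = 45.69 mol.
Mg²⁺ + 2 e⁻ → Mg, so n(Mg) = n(e⁻)/2 = 22.84 mol.
m = n·M = 22.84 × 24.31 = 555 g.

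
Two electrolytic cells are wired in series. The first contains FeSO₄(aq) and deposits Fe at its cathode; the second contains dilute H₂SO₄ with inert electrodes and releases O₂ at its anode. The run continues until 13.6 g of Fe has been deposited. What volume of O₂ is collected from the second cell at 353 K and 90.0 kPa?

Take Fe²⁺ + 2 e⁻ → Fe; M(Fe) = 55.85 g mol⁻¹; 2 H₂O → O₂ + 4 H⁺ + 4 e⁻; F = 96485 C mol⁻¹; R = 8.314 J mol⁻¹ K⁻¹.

3.97 L

n(Fe) = 13.6 / 55.85 = 0.2435 mol, so n(e⁻) = 2 × 0.2435 = 0.4870 mol.
The cells are in series, so the same 0.4870 mol of electrons passes through the second cell.
2 H₂O → O₂ + 4 H⁺ + 4 e⁻ — 4 mol e⁻ per mol O₂, so n(O₂) = 0.4870/4 = 0.1218 mol.
V = nRT/P = (0.1218 × 8.314 × 353) / (90.0 × 10³) = 0.00397 m³ = 3.97 L.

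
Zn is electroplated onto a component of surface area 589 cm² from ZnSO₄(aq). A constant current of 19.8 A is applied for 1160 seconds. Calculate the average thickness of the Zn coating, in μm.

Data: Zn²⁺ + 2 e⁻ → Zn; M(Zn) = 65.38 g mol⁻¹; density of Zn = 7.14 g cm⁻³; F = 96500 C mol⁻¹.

Q = I·t = 19.80 × 1160.0 = 22970 C; n(e⁻) = 0.2380 mol.
n(Zn) = n(e⁻)/2 = 0.1190 mol, so m = 0.1190 × 65.38 = 7.781 g.
Volume = m/ρ = 7.781 / 7.14 = 1.090 cm³.
Thickness = V/A = 1.090 / 589 = 0.00185 cm = 18.5 μm.

18.5 μm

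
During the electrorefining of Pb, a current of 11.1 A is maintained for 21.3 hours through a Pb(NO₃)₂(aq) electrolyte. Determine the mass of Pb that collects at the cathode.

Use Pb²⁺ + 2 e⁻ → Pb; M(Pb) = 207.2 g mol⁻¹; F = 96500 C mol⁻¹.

914 g

Q = I·t = 11.10 A × 76680 s = 851100 C.
n(e⁻) = Q/F = 851100 / 96500 = 8.820 mol.
Pb²⁺ + 2 e⁻ → Pb, so n(Pb) = n(e⁻)/2 = 4.410 mol.
m = n·M = 4.410 × 207.2 = 914 g.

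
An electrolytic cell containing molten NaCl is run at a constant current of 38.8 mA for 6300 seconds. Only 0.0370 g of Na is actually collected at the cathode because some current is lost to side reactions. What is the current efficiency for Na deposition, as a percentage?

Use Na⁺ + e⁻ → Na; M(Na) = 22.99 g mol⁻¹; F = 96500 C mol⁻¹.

63.5 %

Q = I·t = 0.03880 × 6300.0 = 244.4 C; n(e⁻) = 244.4/96500 = 0.002533 mol.
Theoretical n(Na) = n(e⁻)/1 = 0.002533 mol, i.e. m_theo = 0.002533 × 22.99 = 0.05823 g.
Efficiency = m_actual / m_theo = 0.0370 / 0.05823 = 63.5 %.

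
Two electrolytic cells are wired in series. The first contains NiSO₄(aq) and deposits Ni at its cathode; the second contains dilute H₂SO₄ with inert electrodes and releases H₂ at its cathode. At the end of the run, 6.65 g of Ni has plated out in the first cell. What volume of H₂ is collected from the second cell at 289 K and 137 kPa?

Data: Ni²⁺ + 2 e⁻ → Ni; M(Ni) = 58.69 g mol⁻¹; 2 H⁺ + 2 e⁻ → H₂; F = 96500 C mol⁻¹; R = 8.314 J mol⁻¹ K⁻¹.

1.99 L

n(Ni) = 6.65 / 58.69 = 0.1133 mol, so n(e⁻) = 2 × 0.1133 = 0.2266 mol.
The cells are in series, so the same 0.2266 mol of electrons passes through the second cell.
2 H⁺ + 2 e⁻ → H₂ — 2 mol e⁻ per mol H₂, so n(H₂) = 0.2266/2 = 0.1133 mol.
V = nRT/P = (0.1133 × 8.314 × 289) / (137 × 10³) = 0.00199 m³ = 1.99 L.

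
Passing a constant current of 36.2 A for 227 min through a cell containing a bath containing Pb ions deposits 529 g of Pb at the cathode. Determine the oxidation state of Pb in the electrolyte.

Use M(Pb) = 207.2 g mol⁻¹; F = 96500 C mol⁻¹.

Q = I·t = 36.20 A × 13620 s = 493000 C, so n(e⁻) = 493000/96500 = 5.109 mol.
n(Pb) deposited = 529 / 207.2 = 2.553 mol.
Electrons per atom = n(e⁻)/n(Pb) = 5.109 / 2.553 = 2.00 ≈ 2, so the ion is Pb²⁺.

+2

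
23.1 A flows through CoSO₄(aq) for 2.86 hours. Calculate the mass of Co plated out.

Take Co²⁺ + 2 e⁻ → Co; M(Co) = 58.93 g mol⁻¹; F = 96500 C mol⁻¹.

72.6 g

Q = I·t = 23.10 A × 10296 s = 237800 C.
n(e⁻) = Q/F = 237800 / 96500 = 2.465 mol.
Co²⁺ + 2 e⁻ → Co, so n(Co) = n(e⁻)/2 = 1.232 mol.
m = n·M = 1.232 × 58.93 = 72.6 g.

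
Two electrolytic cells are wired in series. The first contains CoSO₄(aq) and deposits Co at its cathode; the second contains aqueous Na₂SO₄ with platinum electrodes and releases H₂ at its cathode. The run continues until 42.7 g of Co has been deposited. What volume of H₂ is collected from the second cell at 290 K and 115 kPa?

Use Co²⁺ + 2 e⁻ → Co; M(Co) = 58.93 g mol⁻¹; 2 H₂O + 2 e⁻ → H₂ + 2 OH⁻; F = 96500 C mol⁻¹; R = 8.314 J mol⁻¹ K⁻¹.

n(Co) = 42.7 / 58.93 = 0.7246 mol, so n(e⁻) = 2 × 0.7246 = 1.449 mol.
The cells are in series, so the same 1.449 mol of electrons passes through the second cell.
2 H₂O + 2 e⁻ → H₂ + 2 OH⁻ — 2 mol e⁻ per mol H₂, so n(H₂) = 1.449/2 = 0.7246 mol.
V = nRT/P = (0.7246 × 8.314 × 290) / (115 × 10³) = 0.0152 m³ = 15.2 L.

15.2 L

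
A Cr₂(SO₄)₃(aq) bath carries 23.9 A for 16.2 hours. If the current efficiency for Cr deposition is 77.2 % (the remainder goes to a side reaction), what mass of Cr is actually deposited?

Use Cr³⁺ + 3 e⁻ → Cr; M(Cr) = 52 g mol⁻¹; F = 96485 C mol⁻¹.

193 g

Q = I·t = 23.90 × 58320 = 1394000 C.
n(e⁻) = 1394000/96485 = 14.45 mol; theoretically n(Cr) = 14.45/3 = 4.815 mol, m_theo = 250.4 g.
At 77.2 % efficiency, m_actual = 0.772 × 250.4 = 193 g.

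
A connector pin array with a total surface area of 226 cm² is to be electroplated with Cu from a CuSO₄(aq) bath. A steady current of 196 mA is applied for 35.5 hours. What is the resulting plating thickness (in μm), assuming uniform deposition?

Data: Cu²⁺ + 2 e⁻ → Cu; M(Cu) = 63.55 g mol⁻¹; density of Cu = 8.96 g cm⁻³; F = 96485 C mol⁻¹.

Q = I·t = 0.1960 × 127800 = 25050 C; n(e⁻) = 0.2596 mol.
n(Cu) = n(e⁻)/2 = 0.1298 mol, so m = 0.1298 × 63.55 = 8.249 g.
Volume = m/ρ = 8.249 / 8.96 = 0.9207 cm³.
Thickness = V/A = 0.9207 / 226 = 0.00407 cm = 40.7 μm.

40.7 μm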